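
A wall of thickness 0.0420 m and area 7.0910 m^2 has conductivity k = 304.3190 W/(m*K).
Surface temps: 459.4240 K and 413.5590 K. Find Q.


dT = 45.8650 K
Q = 304.3190 * 7.0910 * 45.8650 / 0.0420 = 2356506.6029 W

2356506.6029 W


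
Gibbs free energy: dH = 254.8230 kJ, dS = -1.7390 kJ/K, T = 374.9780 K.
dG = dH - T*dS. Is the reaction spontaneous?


T*dS = 374.9780 * -1.7390 = -652.0867 kJ
dG = 254.8230 + 652.0867 = 906.9097 kJ (non-spontaneous)

dG = 906.9097 kJ, non-spontaneous


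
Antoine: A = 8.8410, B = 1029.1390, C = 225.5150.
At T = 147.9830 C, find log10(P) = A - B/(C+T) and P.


C+T = 373.4980
B/(C+T) = 2.7554
log10(P) = 8.8410 - 2.7554 = 6.0856
P = 10^6.0856 = 1217847.7830 mmHg

1217847.7830 mmHg


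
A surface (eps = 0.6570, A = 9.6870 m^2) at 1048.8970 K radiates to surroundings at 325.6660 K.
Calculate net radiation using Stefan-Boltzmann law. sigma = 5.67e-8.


T^4 = 1.2104e+12
Tsurr^4 = 1.1248e+10
Q = 0.6570 * 5.67e-8 * 9.6870 * 1.1992e+12 = 432727.3156 W

432727.3156 W


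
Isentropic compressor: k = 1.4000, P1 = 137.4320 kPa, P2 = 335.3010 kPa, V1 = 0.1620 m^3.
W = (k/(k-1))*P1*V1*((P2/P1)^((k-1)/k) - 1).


(k-1)/k = 0.2857
(P2/P1)^exp = 1.2902
W = 3.5000 * 137.4320 * 0.1620 * (1.2902 - 1) = 22.6167 kJ

22.6167 kJ


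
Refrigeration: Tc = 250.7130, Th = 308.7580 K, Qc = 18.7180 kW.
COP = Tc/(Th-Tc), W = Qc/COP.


COP = 250.7130 / 58.0450 = 4.3193
W = 18.7180 / 4.3193 = 4.3336 kW

COP = 4.3193, W = 4.3336 kW


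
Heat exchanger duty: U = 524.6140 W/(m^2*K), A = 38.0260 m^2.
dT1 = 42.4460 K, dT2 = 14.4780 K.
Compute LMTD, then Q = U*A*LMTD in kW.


LMTD = 26.0022 K
Q = 524.6140 * 38.0260 * 26.0022 = 518716.6145 W = 518.7166 kW

518.7166 kW


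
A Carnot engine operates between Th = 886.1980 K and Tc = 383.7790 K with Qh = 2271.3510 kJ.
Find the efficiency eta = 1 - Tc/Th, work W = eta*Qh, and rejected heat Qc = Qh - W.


eta = 1 - 383.7790/886.1980 = 0.5669
W = 0.5669 * 2271.3510 = 1287.7144 kJ
Qc = 2271.3510 - 1287.7144 = 983.6366 kJ

eta = 56.6938%, W = 1287.7144 kJ, Qc = 983.6366 kJ


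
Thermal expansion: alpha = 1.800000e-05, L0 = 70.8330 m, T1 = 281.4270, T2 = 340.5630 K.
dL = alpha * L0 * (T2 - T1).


dT = 59.1360 K
dL = 1.800000e-05 * 70.8330 * 59.1360 = 0.075398 m
L_final = 70.908398 m

dL = 0.075398 m


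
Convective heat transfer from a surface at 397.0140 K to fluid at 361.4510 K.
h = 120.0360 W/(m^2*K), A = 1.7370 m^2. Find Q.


dT = 35.5630 K
Q = 120.0360 * 1.7370 * 35.5630 = 7414.9755 W

7414.9755 W


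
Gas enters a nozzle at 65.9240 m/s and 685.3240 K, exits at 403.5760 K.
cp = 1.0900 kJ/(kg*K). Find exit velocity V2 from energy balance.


dT = 281.7480 K
2*cp*1000*dT = 614210.6400
V1^2 = 4345.9738
V2 = sqrt(618556.6138) = 786.4837 m/s

786.4837 m/s


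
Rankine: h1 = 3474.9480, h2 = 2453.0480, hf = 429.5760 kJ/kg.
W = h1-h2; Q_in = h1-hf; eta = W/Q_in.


W = 1021.9000 kJ/kg
Q_in = 3045.3720 kJ/kg
eta = 0.3356 = 33.5558%

eta = 33.5558%


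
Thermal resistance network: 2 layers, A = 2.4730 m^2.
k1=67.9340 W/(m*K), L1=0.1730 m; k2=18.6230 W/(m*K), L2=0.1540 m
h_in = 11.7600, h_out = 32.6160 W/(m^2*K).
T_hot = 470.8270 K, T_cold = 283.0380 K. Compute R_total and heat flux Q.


R_conv_in = 1/(11.7600*2.4730) = 0.0344
R_1 = 0.1730/(67.9340*2.4730) = 0.0010
R_2 = 0.1540/(18.6230*2.4730) = 0.0033
R_conv_out = 1/(32.6160*2.4730) = 0.0124
R_total = 0.0512 K/W
Q = 187.7890 / 0.0512 = 3670.8808 W

R_total = 0.0512 K/W, Q = 3670.8808 W


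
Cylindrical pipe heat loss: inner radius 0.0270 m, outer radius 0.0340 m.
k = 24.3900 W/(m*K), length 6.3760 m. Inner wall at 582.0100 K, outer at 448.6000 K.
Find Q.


dT = 133.4100 K
ln(ro/ri) = 0.2305
Q = 2*pi*24.3900*6.3760*133.4100 / 0.2305 = 565474.2818 W

565474.2818 W


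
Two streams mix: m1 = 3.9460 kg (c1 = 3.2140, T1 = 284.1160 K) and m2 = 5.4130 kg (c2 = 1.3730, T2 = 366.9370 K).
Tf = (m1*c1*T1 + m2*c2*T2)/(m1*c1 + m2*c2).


num = 6330.3790
den = 20.1145
Tf = 314.7173 K

314.7173 K


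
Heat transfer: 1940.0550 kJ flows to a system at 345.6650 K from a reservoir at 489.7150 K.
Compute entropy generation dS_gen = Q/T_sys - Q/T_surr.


dS_sys = 1940.0550/345.6650 = 5.6125 kJ/K
dS_surr = -1940.0550/489.7150 = -3.9616 kJ/K
dS_gen = 5.6125 - 3.9616 = 1.6509 kJ/K (irreversible)

dS_gen = 1.6509 kJ/K, irreversible


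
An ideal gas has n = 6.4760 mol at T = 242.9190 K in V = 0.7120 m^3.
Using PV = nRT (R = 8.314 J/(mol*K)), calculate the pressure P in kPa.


P = nRT/V = 6.4760 * 8.314 * 242.9190 / 0.7120
= 13079.1146 / 0.7120 = 18369.5430 Pa = 18.3695 kPa

18.3695 kPa


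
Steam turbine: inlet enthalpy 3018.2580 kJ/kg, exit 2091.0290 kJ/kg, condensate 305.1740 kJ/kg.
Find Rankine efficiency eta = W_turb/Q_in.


W = 927.2290 kJ/kg
Q_in = 2713.0840 kJ/kg
eta = 0.3418 = 34.1762%

eta = 34.1762%


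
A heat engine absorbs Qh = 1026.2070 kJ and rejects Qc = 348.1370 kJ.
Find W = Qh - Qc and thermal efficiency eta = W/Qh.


W = 1026.2070 - 348.1370 = 678.0700 kJ
eta = 678.0700 / 1026.2070 = 0.6608 = 66.0754%

W = 678.0700 kJ, eta = 66.0754%


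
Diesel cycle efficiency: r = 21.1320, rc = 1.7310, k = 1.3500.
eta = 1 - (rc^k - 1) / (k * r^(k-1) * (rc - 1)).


r^(k-1) = 2.9089
rc^k = 2.0975
eta = 0.6177 = 61.7684%

61.7684%


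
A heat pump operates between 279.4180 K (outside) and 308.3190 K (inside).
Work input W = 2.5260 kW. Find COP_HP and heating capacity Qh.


COP = 308.3190 / 28.9010 = 10.6681
Qh = 10.6681 * 2.5260 = 26.9476 kW

COP = 10.6681, Qh = 26.9476 kW


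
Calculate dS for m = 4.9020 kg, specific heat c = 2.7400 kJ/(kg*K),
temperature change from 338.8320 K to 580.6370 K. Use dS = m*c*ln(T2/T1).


T2/T1 = 1.7136
ln(T2/T1) = 0.5386
dS = 4.9020 * 2.7400 * 0.5386 = 7.2345 kJ/K

7.2345 kJ/K


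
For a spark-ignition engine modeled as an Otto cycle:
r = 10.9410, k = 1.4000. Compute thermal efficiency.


r^(k-1) = 2.6039
eta = 1 - 1/2.6039 = 0.6160 = 61.5959%

61.5959%


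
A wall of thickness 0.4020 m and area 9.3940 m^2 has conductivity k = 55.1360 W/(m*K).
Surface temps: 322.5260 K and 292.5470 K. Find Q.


dT = 29.9790 K
Q = 55.1360 * 9.3940 * 29.9790 / 0.4020 = 38625.7478 W

38625.7478 W


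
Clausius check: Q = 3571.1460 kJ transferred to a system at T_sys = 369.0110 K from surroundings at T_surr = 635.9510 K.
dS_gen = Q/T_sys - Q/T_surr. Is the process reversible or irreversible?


dS_sys = 3571.1460/369.0110 = 9.6776 kJ/K
dS_surr = -3571.1460/635.9510 = -5.6154 kJ/K
dS_gen = 9.6776 - 5.6154 = 4.0622 kJ/K (irreversible)

dS_gen = 4.0622 kJ/K, irreversible


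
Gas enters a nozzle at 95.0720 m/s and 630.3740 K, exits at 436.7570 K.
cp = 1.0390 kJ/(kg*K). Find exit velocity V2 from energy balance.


dT = 193.6170 K
2*cp*1000*dT = 402336.1260
V1^2 = 9038.6852
V2 = sqrt(411374.8112) = 641.3851 m/s

641.3851 m/s


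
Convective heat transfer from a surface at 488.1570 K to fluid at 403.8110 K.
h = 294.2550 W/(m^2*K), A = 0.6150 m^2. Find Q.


dT = 84.3460 K
Q = 294.2550 * 0.6150 * 84.3460 = 15263.8278 W

15263.8278 W


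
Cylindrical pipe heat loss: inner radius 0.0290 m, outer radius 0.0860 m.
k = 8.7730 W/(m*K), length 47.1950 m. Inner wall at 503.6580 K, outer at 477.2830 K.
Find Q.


dT = 26.3750 K
ln(ro/ri) = 1.0871
Q = 2*pi*8.7730*47.1950*26.3750 / 1.0871 = 63119.9070 W

63119.9070 W


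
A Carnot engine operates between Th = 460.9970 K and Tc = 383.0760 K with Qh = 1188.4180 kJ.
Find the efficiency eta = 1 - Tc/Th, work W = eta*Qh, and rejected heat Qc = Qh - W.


eta = 1 - 383.0760/460.9970 = 0.1690
W = 0.1690 * 1188.4180 = 200.8749 kJ
Qc = 1188.4180 - 200.8749 = 987.5431 kJ

eta = 16.9027%, W = 200.8749 kJ, Qc = 987.5431 kJ


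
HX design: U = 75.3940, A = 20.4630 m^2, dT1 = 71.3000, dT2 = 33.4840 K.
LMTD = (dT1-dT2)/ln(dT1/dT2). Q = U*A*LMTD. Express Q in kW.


LMTD = 50.0325 K
Q = 75.3940 * 20.4630 * 50.0325 = 77189.5216 W = 77.1895 kW

77.1895 kW


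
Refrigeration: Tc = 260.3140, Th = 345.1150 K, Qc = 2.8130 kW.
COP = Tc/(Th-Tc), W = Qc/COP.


COP = 260.3140 / 84.8010 = 3.0697
W = 2.8130 / 3.0697 = 0.9164 kW

COP = 3.0697, W = 0.9164 kW


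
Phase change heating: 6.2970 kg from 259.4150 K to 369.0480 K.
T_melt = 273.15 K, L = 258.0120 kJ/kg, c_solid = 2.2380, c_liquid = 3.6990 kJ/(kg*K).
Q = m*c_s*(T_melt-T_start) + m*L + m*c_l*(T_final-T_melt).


Q1 (sensible, solid) = 6.2970 * 2.2380 * 13.7350 = 193.5630 kJ
Q2 (latent) = 6.2970 * 258.0120 = 1624.7016 kJ
Q3 (sensible, liquid) = 6.2970 * 3.6990 * 95.8980 = 2233.7140 kJ
Q_total = 4051.9786 kJ

4051.9786 kJ


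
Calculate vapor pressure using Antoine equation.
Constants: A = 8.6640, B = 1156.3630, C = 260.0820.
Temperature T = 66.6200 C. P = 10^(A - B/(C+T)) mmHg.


C+T = 326.7020
B/(C+T) = 3.5395
log10(P) = 8.6640 - 3.5395 = 5.1245
P = 10^5.1245 = 133197.5110 mmHg

133197.5110 mmHg


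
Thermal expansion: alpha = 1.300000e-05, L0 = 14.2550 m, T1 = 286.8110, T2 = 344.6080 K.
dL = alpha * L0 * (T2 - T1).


dT = 57.7970 K
dL = 1.300000e-05 * 14.2550 * 57.7970 = 0.010711 m
L_final = 14.265711 m

dL = 0.010711 m


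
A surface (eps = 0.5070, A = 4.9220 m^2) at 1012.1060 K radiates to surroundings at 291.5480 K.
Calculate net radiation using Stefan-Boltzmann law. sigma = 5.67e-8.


T^4 = 1.0493e+12
Tsurr^4 = 7.2250e+09
Q = 0.5070 * 5.67e-8 * 4.9220 * 1.0421e+12 = 147447.0007 W

147447.0007 W


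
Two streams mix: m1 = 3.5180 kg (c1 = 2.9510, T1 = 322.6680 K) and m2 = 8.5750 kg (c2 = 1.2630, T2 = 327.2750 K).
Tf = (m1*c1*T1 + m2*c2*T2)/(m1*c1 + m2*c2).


num = 6894.2778
den = 21.2118
Tf = 325.0202 K

325.0202 K


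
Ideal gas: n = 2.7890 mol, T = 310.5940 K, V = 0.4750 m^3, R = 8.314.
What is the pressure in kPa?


P = nRT/V = 2.7890 * 8.314 * 310.5940 / 0.4750
= 7201.9748 / 0.4750 = 15162.0522 Pa = 15.1621 kPa

15.1621 kPa


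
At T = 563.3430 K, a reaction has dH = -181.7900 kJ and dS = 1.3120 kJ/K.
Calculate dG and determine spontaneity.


T*dS = 563.3430 * 1.3120 = 739.1060 kJ
dG = -181.7900 - 739.1060 = -920.8960 kJ (spontaneous)

dG = -920.8960 kJ, spontaneous


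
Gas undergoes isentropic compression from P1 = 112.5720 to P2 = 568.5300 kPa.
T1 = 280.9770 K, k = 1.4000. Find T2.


(k-1)/k = 0.2857
(P2/P1)^exp = 1.5884
T2 = 280.9770 * 1.5884 = 446.2931 K

446.2931 K


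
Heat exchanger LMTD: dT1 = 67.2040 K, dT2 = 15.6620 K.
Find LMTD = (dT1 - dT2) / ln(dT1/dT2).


dT1/dT2 = 4.2909
ln(dT1/dT2) = 1.4565
LMTD = 51.5420 / 1.4565 = 35.3877 K

35.3877 K


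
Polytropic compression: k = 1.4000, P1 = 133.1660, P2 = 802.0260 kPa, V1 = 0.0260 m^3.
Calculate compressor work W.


(k-1)/k = 0.2857
(P2/P1)^exp = 1.6703
W = 3.5000 * 133.1660 * 0.0260 * (1.6703 - 1) = 8.1230 kJ

8.1230 kJ


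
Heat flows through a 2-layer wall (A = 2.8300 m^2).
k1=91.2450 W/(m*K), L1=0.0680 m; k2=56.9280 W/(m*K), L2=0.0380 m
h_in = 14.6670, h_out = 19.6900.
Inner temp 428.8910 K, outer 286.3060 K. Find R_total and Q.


R_conv_in = 1/(14.6670*2.8300) = 0.0241
R_1 = 0.0680/(91.2450*2.8300) = 0.0003
R_2 = 0.0380/(56.9280*2.8300) = 0.0002
R_conv_out = 1/(19.6900*2.8300) = 0.0179
R_total = 0.0425 K/W
Q = 142.5850 / 0.0425 = 3352.0086 W

R_total = 0.0425 K/W, Q = 3352.0086 W


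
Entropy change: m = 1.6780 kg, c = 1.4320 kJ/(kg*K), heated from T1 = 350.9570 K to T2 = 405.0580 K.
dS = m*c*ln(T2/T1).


T2/T1 = 1.1542
ln(T2/T1) = 0.1434
dS = 1.6780 * 1.4320 * 0.1434 = 0.3445 kJ/K

0.3445 kJ/K


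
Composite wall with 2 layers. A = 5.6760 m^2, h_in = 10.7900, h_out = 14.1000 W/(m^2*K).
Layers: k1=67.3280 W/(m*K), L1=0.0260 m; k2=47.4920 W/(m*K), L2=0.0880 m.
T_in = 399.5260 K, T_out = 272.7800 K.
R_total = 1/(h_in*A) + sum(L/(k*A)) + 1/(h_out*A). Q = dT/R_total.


R_conv_in = 1/(10.7900*5.6760) = 0.0163
R_1 = 0.0260/(67.3280*5.6760) = 6.8035e-05
R_2 = 0.0880/(47.4920*5.6760) = 0.0003
R_conv_out = 1/(14.1000*5.6760) = 0.0125
R_total = 0.0292 K/W
Q = 126.7460 / 0.0292 = 4337.9911 W

R_total = 0.0292 K/W, Q = 4337.9911 W


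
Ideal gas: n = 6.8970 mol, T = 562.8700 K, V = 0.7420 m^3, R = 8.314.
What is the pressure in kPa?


P = nRT/V = 6.8970 * 8.314 * 562.8700 / 0.7420
= 32275.8990 / 0.7420 = 43498.5162 Pa = 43.4985 kPa

43.4985 kPa


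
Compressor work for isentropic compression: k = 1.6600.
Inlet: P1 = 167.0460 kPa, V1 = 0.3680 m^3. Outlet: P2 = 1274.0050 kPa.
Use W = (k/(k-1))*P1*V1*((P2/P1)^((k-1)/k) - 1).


(k-1)/k = 0.3976
(P2/P1)^exp = 2.2429
W = 2.5152 * 167.0460 * 0.3680 * (2.2429 - 1) = 192.1678 kJ

192.1678 kJ


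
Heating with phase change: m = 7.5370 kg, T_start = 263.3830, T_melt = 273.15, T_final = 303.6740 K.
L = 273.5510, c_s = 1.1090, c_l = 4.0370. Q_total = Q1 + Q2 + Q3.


Q1 (sensible, solid) = 7.5370 * 1.1090 * 9.7670 = 81.6378 kJ
Q2 (latent) = 7.5370 * 273.5510 = 2061.7539 kJ
Q3 (sensible, liquid) = 7.5370 * 4.0370 * 30.5240 = 928.7497 kJ
Q_total = 3072.1414 kJ

3072.1414 kJ


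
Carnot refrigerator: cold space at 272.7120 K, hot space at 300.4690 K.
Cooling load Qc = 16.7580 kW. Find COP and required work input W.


COP = 272.7120 / 27.7570 = 9.8250
W = 16.7580 / 9.8250 = 1.7057 kW

COP = 9.8250, W = 1.7057 kW


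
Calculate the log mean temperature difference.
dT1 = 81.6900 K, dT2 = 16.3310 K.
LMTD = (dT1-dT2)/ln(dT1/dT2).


dT1/dT2 = 5.0021
ln(dT1/dT2) = 1.6099
LMTD = 65.3590 / 1.6099 = 40.5990 K

40.5990 K


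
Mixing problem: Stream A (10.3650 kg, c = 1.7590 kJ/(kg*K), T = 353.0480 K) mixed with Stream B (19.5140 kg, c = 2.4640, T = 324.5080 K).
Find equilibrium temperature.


num = 22039.9381
den = 66.3145
Tf = 332.3546 K

332.3546 K


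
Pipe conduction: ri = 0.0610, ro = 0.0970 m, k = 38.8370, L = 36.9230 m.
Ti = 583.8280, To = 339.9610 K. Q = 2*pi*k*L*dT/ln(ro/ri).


dT = 243.8670 K
ln(ro/ri) = 0.4638
Q = 2*pi*38.8370*36.9230*243.8670 / 0.4638 = 4737072.8456 W

4737072.8456 W


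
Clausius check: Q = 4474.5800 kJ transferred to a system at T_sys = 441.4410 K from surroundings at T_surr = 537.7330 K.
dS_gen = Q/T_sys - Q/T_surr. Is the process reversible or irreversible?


dS_sys = 4474.5800/441.4410 = 10.1363 kJ/K
dS_surr = -4474.5800/537.7330 = -8.3212 kJ/K
dS_gen = 10.1363 - 8.3212 = 1.8151 kJ/K (irreversible)

dS_gen = 1.8151 kJ/K, irreversible


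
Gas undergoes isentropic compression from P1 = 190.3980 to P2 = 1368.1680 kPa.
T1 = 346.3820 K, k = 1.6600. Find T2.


(k-1)/k = 0.3976
(P2/P1)^exp = 2.1904
T2 = 346.3820 * 2.1904 = 758.7214 K

758.7214 K


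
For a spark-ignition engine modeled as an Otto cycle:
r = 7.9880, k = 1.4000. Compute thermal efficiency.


r^(k-1) = 2.2960
eta = 1 - 1/2.2960 = 0.5645 = 56.4463%

56.4463%


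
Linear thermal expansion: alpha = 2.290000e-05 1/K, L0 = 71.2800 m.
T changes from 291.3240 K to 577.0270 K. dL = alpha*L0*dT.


dT = 285.7030 K
dL = 2.290000e-05 * 71.2800 * 285.7030 = 0.466356 m
L_final = 71.746356 m

dL = 0.466356 m


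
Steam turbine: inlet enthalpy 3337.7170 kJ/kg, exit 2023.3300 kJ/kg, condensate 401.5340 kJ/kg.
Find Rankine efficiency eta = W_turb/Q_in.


W = 1314.3870 kJ/kg
Q_in = 2936.1830 kJ/kg
eta = 0.4477 = 44.7652%

eta = 44.7652%


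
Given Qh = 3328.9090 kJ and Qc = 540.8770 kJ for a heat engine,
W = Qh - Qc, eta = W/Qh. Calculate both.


W = 3328.9090 - 540.8770 = 2788.0320 kJ
eta = 2788.0320 / 3328.9090 = 0.8375 = 83.7521%

W = 2788.0320 kJ, eta = 83.7521%


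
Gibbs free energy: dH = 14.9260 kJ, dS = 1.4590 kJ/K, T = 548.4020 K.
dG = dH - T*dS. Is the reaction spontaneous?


T*dS = 548.4020 * 1.4590 = 800.1185 kJ
dG = 14.9260 - 800.1185 = -785.1925 kJ (spontaneous)

dG = -785.1925 kJ, spontaneous


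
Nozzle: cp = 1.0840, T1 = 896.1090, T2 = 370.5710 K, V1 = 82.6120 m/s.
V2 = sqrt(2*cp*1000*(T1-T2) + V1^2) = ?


dT = 525.5380 K
2*cp*1000*dT = 1139366.3840
V1^2 = 6824.7425
V2 = sqrt(1146191.1265) = 1070.6032 m/s

1070.6032 m/s


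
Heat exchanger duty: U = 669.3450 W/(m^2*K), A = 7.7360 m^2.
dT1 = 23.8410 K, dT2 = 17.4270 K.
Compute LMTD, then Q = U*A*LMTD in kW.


LMTD = 20.4668 K
Q = 669.3450 * 7.7360 * 20.4668 = 105978.0114 W = 105.9780 kW

105.9780 kW


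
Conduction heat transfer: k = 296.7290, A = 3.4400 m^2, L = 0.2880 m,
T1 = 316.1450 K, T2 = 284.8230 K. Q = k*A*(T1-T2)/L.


dT = 31.3220 K
Q = 296.7290 * 3.4400 * 31.3220 / 0.2880 = 111013.4074 W

111013.4074 W


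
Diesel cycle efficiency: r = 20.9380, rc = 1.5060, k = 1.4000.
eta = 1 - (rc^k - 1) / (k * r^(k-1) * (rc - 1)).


r^(k-1) = 3.3758
rc^k = 1.7740
eta = 0.6763 = 67.6338%

67.6338%


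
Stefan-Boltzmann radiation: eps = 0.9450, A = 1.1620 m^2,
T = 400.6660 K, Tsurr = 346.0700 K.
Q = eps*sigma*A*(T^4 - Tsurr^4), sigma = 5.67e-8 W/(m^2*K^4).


T^4 = 2.5771e+10
Tsurr^4 = 1.4344e+10
Q = 0.9450 * 5.67e-8 * 1.1620 * 1.1427e+10 = 711.4894 W

711.4894 W


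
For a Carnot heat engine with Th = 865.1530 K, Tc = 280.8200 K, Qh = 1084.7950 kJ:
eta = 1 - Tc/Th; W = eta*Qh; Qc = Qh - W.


eta = 1 - 280.8200/865.1530 = 0.6754
W = 0.6754 * 1084.7950 = 732.6814 kJ
Qc = 1084.7950 - 732.6814 = 352.1136 kJ

eta = 67.5410%, W = 732.6814 kJ, Qc = 352.1136 kJ


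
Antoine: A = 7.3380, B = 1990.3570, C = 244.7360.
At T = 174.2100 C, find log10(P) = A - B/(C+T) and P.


C+T = 418.9460
B/(C+T) = 4.7509
log10(P) = 7.3380 - 4.7509 = 2.5871
P = 10^2.5871 = 386.4847 mmHg

386.4847 mmHg


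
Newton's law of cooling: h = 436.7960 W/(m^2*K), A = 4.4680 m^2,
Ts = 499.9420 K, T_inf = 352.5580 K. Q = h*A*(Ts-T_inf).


dT = 147.3840 K
Q = 436.7960 * 4.4680 * 147.3840 = 287635.2818 W

287635.2818 W


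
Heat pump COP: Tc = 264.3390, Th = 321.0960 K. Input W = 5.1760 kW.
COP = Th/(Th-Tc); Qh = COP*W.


COP = 321.0960 / 56.7570 = 5.6574
Qh = 5.6574 * 5.1760 = 29.2826 kW

COP = 5.6574, Qh = 29.2826 kW


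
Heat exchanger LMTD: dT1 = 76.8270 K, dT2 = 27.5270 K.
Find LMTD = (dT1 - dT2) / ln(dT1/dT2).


dT1/dT2 = 2.7910
ln(dT1/dT2) = 1.0264
LMTD = 49.3000 / 1.0264 = 48.0325 K

48.0325 K


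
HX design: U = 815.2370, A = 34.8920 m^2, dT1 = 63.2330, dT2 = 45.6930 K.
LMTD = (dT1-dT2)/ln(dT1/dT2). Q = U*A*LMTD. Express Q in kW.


LMTD = 53.9890 K
Q = 815.2370 * 34.8920 * 53.9890 = 1535729.5812 W = 1535.7296 kW

1535.7296 kW


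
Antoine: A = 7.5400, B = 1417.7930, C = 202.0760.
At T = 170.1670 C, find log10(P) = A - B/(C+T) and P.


C+T = 372.2430
B/(C+T) = 3.8088
log10(P) = 7.5400 - 3.8088 = 3.7312
P = 10^3.7312 = 5385.3817 mmHg

5385.3817 mmHg


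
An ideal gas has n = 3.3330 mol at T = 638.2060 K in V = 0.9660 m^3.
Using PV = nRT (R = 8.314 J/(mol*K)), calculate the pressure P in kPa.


P = nRT/V = 3.3330 * 8.314 * 638.2060 / 0.9660
= 17685.0469 / 0.9660 = 18307.5020 Pa = 18.3075 kPa

18.3075 kPa


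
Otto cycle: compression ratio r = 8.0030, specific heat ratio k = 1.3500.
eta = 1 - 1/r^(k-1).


r^(k-1) = 2.0708
eta = 1 - 1/2.0708 = 0.5171 = 51.7095%

51.7095%


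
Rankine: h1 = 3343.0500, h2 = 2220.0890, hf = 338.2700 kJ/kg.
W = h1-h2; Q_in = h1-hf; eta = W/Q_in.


W = 1122.9610 kJ/kg
Q_in = 3004.7800 kJ/kg
eta = 0.3737 = 37.3725%

eta = 37.3725%


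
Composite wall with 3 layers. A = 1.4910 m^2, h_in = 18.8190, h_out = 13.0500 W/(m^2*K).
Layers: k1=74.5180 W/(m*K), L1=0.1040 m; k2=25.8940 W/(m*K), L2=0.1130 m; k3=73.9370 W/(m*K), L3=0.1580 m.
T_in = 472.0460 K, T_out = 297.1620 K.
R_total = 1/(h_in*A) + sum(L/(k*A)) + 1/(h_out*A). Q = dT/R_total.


R_conv_in = 1/(18.8190*1.4910) = 0.0356
R_1 = 0.1040/(74.5180*1.4910) = 0.0009
R_2 = 0.1130/(25.8940*1.4910) = 0.0029
R_3 = 0.1580/(73.9370*1.4910) = 0.0014
R_conv_out = 1/(13.0500*1.4910) = 0.0514
R_total = 0.0923 K/W
Q = 174.8840 / 0.0923 = 1894.1376 W

R_total = 0.0923 K/W, Q = 1894.1376 W


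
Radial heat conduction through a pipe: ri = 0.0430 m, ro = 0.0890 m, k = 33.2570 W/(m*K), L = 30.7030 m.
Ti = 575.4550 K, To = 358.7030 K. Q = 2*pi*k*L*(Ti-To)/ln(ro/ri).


dT = 216.7520 K
ln(ro/ri) = 0.7274
Q = 2*pi*33.2570*30.7030*216.7520 / 0.7274 = 1911665.5912 W

1911665.5912 W


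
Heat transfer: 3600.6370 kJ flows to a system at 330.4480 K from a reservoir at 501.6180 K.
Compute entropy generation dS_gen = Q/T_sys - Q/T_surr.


dS_sys = 3600.6370/330.4480 = 10.8962 kJ/K
dS_surr = -3600.6370/501.6180 = -7.1780 kJ/K
dS_gen = 10.8962 - 7.1780 = 3.7182 kJ/K (irreversible)

dS_gen = 3.7182 kJ/K, irreversible


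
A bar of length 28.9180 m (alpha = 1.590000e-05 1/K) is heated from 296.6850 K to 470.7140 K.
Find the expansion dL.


dT = 174.0290 K
dL = 1.590000e-05 * 28.9180 * 174.0290 = 0.080018 m
L_final = 28.998018 m

dL = 0.080018 m


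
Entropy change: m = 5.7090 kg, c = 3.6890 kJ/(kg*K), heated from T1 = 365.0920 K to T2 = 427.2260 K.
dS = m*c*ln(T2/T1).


T2/T1 = 1.1702
ln(T2/T1) = 0.1572
dS = 5.7090 * 3.6890 * 0.1572 = 3.3099 kJ/K

3.3099 kJ/K


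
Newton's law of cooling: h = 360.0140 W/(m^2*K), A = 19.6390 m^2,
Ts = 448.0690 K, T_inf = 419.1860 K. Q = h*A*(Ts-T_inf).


dT = 28.8830 K
Q = 360.0140 * 19.6390 * 28.8830 = 204211.9066 W

204211.9066 W


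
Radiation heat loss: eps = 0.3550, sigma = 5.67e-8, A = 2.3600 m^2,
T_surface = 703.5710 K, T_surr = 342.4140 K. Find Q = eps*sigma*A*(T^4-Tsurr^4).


T^4 = 2.4504e+11
Tsurr^4 = 1.3747e+10
Q = 0.3550 * 5.67e-8 * 2.3600 * 2.3129e+11 = 10987.0333 W

10987.0333 W


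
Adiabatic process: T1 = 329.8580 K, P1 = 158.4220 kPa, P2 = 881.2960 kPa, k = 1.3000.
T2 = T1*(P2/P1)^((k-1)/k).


(k-1)/k = 0.2308
(P2/P1)^exp = 1.4859
T2 = 329.8580 * 1.4859 = 490.1407 K

490.1407 K


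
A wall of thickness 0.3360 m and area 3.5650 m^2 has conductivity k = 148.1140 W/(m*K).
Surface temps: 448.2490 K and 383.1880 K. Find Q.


dT = 65.0610 K
Q = 148.1140 * 3.5650 * 65.0610 / 0.3360 = 102243.8282 W

102243.8282 W


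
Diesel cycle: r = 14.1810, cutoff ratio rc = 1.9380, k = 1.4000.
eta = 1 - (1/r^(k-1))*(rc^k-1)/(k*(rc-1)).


r^(k-1) = 2.8886
rc^k = 2.5252
eta = 0.5979 = 59.7920%

59.7920%


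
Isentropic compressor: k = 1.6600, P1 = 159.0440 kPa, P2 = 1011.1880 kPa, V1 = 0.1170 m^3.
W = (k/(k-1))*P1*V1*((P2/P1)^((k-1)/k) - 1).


(k-1)/k = 0.3976
(P2/P1)^exp = 2.0864
W = 2.5152 * 159.0440 * 0.1170 * (2.0864 - 1) = 50.8444 kJ

50.8444 kJ


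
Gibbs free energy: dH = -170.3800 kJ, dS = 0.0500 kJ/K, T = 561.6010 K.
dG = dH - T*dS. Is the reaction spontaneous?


T*dS = 561.6010 * 0.0500 = 28.0800 kJ
dG = -170.3800 - 28.0800 = -198.4600 kJ (spontaneous)

dG = -198.4600 kJ, spontaneous


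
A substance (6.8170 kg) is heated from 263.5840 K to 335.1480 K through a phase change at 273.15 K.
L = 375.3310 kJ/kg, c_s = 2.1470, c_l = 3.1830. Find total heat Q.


Q1 (sensible, solid) = 6.8170 * 2.1470 * 9.5660 = 140.0089 kJ
Q2 (latent) = 6.8170 * 375.3310 = 2558.6314 kJ
Q3 (sensible, liquid) = 6.8170 * 3.1830 * 61.9980 = 1345.2643 kJ
Q_total = 4043.9046 kJ

4043.9046 kJ


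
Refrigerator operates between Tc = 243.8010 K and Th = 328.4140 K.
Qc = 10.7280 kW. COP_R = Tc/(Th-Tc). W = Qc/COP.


COP = 243.8010 / 84.6130 = 2.8814
W = 10.7280 / 2.8814 = 3.7232 kW

COP = 2.8814, W = 3.7232 kW


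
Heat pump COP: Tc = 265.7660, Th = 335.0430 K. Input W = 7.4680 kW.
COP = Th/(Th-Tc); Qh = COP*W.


COP = 335.0430 / 69.2770 = 4.8363
Qh = 4.8363 * 7.4680 = 36.1173 kW

COP = 4.8363, Qh = 36.1173 kW


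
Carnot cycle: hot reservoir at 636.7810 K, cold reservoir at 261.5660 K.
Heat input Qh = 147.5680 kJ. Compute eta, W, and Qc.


eta = 1 - 261.5660/636.7810 = 0.5892
W = 0.5892 * 147.5680 = 86.9525 kJ
Qc = 147.5680 - 86.9525 = 60.6155 kJ

eta = 58.9237%, W = 86.9525 kJ, Qc = 60.6155 kJ


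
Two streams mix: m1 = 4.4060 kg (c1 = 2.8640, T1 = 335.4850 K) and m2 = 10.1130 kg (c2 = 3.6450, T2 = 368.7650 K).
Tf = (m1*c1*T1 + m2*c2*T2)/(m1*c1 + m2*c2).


num = 17826.7858
den = 49.4807
Tf = 360.2778 K

360.2778 K


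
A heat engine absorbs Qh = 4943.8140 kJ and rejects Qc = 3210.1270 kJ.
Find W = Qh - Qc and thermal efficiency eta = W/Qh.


W = 4943.8140 - 3210.1270 = 1733.6870 kJ
eta = 1733.6870 / 4943.8140 = 0.3507 = 35.0678%

W = 1733.6870 kJ, eta = 35.0678%


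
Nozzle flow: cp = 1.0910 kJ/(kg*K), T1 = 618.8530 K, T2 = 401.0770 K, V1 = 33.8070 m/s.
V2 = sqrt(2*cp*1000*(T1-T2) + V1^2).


dT = 217.7760 K
2*cp*1000*dT = 475187.2320
V1^2 = 1142.9132
V2 = sqrt(476330.1452) = 690.1668 m/s

690.1668 m/s


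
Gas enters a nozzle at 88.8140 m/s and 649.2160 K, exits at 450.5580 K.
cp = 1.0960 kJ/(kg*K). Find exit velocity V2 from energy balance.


dT = 198.6580 K
2*cp*1000*dT = 435458.3360
V1^2 = 7887.9266
V2 = sqrt(443346.2626) = 665.8425 m/s

665.8425 m/s


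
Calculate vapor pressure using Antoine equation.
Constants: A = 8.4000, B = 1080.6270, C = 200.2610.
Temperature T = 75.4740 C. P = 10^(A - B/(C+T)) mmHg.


C+T = 275.7350
B/(C+T) = 3.9191
log10(P) = 8.4000 - 3.9191 = 4.4809
P = 10^4.4809 = 30263.6914 mmHg

30263.6914 mmHg


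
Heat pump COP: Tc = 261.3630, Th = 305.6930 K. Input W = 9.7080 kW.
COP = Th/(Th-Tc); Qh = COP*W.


COP = 305.6930 / 44.3300 = 6.8958
Qh = 6.8958 * 9.7080 = 66.9449 kW

COP = 6.8958, Qh = 66.9449 kW


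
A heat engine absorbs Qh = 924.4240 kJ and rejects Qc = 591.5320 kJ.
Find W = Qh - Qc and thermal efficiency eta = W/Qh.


W = 924.4240 - 591.5320 = 332.8920 kJ
eta = 332.8920 / 924.4240 = 0.3601 = 36.0107%

W = 332.8920 kJ, eta = 36.0107%


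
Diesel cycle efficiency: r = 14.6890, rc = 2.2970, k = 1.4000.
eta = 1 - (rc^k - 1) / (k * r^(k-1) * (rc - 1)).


r^(k-1) = 2.9295
rc^k = 3.2035
eta = 0.5858 = 58.5763%

58.5763%


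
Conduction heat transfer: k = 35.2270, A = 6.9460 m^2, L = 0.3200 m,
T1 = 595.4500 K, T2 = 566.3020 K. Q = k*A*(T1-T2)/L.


dT = 29.1480 K
Q = 35.2270 * 6.9460 * 29.1480 / 0.3200 = 22287.9036 W

22287.9036 W


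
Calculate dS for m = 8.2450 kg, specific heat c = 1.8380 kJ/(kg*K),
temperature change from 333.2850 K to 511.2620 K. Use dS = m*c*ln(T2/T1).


T2/T1 = 1.5340
ln(T2/T1) = 0.4279
dS = 8.2450 * 1.8380 * 0.4279 = 6.4843 kJ/K

6.4843 kJ/K


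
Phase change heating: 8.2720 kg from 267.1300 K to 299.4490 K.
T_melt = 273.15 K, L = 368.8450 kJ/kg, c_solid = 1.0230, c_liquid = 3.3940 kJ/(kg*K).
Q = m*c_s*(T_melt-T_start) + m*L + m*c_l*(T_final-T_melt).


Q1 (sensible, solid) = 8.2720 * 1.0230 * 6.0200 = 50.9428 kJ
Q2 (latent) = 8.2720 * 368.8450 = 3051.0858 kJ
Q3 (sensible, liquid) = 8.2720 * 3.3940 * 26.2990 = 738.3488 kJ
Q_total = 3840.3775 kJ

3840.3775 kJ


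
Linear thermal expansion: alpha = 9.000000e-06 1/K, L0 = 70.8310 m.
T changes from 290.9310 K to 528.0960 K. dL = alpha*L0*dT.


dT = 237.1650 K
dL = 9.000000e-06 * 70.8310 * 237.1650 = 0.151188 m
L_final = 70.982188 m

dL = 0.151188 m


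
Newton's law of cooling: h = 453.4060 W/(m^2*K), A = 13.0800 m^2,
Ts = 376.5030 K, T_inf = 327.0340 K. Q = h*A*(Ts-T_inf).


dT = 49.4690 K
Q = 453.4060 * 13.0800 * 49.4690 = 293378.4017 W

293378.4017 W


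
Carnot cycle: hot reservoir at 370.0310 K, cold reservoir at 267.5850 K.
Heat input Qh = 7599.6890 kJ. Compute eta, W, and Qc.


eta = 1 - 267.5850/370.0310 = 0.2769
W = 0.2769 * 7599.6890 = 2104.0338 kJ
Qc = 7599.6890 - 2104.0338 = 5495.6552 kJ

eta = 27.6858%, W = 2104.0338 kJ, Qc = 5495.6552 kJ


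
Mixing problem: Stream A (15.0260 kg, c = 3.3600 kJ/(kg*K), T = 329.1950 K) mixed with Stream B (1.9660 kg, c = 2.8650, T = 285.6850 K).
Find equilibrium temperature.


num = 18229.3329
den = 56.1199
Tf = 324.8280 K

324.8280 K


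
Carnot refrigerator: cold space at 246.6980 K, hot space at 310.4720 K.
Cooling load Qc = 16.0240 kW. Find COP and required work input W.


COP = 246.6980 / 63.7740 = 3.8683
W = 16.0240 / 3.8683 = 4.1424 kW

COP = 3.8683, W = 4.1424 kW


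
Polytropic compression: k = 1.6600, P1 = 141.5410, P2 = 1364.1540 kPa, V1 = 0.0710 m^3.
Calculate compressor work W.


(k-1)/k = 0.3976
(P2/P1)^exp = 2.4616
W = 2.5152 * 141.5410 * 0.0710 * (2.4616 - 1) = 36.9437 kJ

36.9437 kJ


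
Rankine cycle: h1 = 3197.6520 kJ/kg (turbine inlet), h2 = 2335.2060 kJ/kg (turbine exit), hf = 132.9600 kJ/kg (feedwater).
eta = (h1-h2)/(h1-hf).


W = 862.4460 kJ/kg
Q_in = 3064.6920 kJ/kg
eta = 0.2814 = 28.1414%

eta = 28.1414%


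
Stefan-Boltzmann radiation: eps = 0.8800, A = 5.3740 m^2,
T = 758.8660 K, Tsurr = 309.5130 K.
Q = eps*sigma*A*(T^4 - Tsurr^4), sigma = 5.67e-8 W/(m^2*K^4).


T^4 = 3.3164e+11
Tsurr^4 = 9.1773e+09
Q = 0.8800 * 5.67e-8 * 5.3740 * 3.2246e+11 = 86464.1646 W

86464.1646 W


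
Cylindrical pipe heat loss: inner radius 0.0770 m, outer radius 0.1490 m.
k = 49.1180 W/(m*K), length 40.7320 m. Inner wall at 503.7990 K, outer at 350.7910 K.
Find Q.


dT = 153.0080 K
ln(ro/ri) = 0.6601
Q = 2*pi*49.1180*40.7320*153.0080 / 0.6601 = 2913625.8809 W

2913625.8809 W


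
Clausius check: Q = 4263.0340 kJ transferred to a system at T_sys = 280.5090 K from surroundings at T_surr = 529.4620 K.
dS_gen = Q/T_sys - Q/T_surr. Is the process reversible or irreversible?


dS_sys = 4263.0340/280.5090 = 15.1975 kJ/K
dS_surr = -4263.0340/529.4620 = -8.0516 kJ/K
dS_gen = 15.1975 - 8.0516 = 7.1459 kJ/K (irreversible)

dS_gen = 7.1459 kJ/K, irreversible


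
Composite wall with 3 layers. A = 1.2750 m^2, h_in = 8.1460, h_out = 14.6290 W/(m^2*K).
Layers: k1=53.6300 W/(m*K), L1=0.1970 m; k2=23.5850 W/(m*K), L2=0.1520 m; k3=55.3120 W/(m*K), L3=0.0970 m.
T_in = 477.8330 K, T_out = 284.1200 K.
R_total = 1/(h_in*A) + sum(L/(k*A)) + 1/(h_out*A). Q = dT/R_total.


R_conv_in = 1/(8.1460*1.2750) = 0.0963
R_1 = 0.1970/(53.6300*1.2750) = 0.0029
R_2 = 0.1520/(23.5850*1.2750) = 0.0051
R_3 = 0.0970/(55.3120*1.2750) = 0.0014
R_conv_out = 1/(14.6290*1.2750) = 0.0536
R_total = 0.1592 K/W
Q = 193.7130 / 0.1592 = 1216.7375 W

R_total = 0.1592 K/W, Q = 1216.7375 W


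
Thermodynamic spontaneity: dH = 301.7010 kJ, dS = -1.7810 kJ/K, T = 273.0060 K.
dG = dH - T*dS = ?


T*dS = 273.0060 * -1.7810 = -486.2237 kJ
dG = 301.7010 + 486.2237 = 787.9247 kJ (non-spontaneous)

dG = 787.9247 kJ, non-spontaneous


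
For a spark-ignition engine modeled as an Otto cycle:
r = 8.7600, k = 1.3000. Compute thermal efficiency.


r^(k-1) = 1.9176
eta = 1 - 1/1.9176 = 0.4785 = 47.8507%

47.8507%


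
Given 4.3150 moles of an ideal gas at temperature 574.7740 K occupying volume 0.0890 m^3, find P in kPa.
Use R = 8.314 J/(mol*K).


P = nRT/V = 4.3150 * 8.314 * 574.7740 / 0.0890
= 20619.9655 / 0.0890 = 231685.0058 Pa = 231.6850 kPa

231.6850 kPa


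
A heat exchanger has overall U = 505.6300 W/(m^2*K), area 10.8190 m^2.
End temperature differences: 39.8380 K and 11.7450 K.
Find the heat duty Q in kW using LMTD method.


LMTD = 23.0008 K
Q = 505.6300 * 10.8190 * 23.0008 = 125823.6934 W = 125.8237 kW

125.8237 kW


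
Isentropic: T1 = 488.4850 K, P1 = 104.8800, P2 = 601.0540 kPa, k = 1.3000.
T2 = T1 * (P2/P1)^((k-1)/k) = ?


(k-1)/k = 0.2308
(P2/P1)^exp = 1.4961
T2 = 488.4850 * 1.4961 = 730.8450 K

730.8450 K


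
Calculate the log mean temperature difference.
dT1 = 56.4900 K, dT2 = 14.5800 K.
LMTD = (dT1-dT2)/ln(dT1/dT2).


dT1/dT2 = 3.8745
ln(dT1/dT2) = 1.3544
LMTD = 41.9100 / 1.3544 = 30.9433 K

30.9433 K


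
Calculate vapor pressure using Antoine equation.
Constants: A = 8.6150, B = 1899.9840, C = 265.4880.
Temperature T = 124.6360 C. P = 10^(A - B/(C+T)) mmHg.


C+T = 390.1240
B/(C+T) = 4.8702
log10(P) = 8.6150 - 4.8702 = 3.7448
P = 10^3.7448 = 5556.4144 mmHg

5556.4144 mmHg


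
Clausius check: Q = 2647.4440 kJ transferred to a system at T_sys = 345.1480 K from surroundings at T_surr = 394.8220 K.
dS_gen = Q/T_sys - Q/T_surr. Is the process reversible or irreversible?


dS_sys = 2647.4440/345.1480 = 7.6705 kJ/K
dS_surr = -2647.4440/394.8220 = -6.7054 kJ/K
dS_gen = 7.6705 - 6.7054 = 0.9650 kJ/K (irreversible)

dS_gen = 0.9650 kJ/K, irreversible


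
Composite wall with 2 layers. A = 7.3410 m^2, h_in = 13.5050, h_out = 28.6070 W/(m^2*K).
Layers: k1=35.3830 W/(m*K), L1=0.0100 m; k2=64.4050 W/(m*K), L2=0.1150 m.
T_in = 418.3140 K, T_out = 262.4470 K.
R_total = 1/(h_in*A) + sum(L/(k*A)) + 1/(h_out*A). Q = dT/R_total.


R_conv_in = 1/(13.5050*7.3410) = 0.0101
R_1 = 0.0100/(35.3830*7.3410) = 3.8499e-05
R_2 = 0.1150/(64.4050*7.3410) = 0.0002
R_conv_out = 1/(28.6070*7.3410) = 0.0048
R_total = 0.0151 K/W
Q = 155.8670 / 0.0151 = 10301.6655 W

R_total = 0.0151 K/W, Q = 10301.6655 W


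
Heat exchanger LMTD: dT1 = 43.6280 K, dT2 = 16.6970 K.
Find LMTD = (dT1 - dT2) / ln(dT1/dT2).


dT1/dT2 = 2.6129
ln(dT1/dT2) = 0.9605
LMTD = 26.9310 / 0.9605 = 28.0394 K

28.0394 K


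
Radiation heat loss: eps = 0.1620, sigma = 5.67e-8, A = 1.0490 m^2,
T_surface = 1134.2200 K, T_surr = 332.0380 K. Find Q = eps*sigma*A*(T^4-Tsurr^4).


T^4 = 1.6550e+12
Tsurr^4 = 1.2155e+10
Q = 0.1620 * 5.67e-8 * 1.0490 * 1.6428e+12 = 15829.2858 W

15829.2858 W


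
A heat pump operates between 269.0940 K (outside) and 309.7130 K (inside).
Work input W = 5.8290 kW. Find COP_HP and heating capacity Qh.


COP = 309.7130 / 40.6190 = 7.6248
Qh = 7.6248 * 5.8290 = 44.4451 kW

COP = 7.6248, Qh = 44.4451 kW


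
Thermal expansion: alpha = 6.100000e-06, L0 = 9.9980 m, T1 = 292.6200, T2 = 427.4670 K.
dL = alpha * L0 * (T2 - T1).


dT = 134.8470 K
dL = 6.100000e-06 * 9.9980 * 134.8470 = 0.008224 m
L_final = 10.006224 m

dL = 0.008224 m


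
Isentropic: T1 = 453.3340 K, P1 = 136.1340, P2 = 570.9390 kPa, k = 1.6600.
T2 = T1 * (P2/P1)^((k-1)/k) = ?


(k-1)/k = 0.3976
(P2/P1)^exp = 1.7683
T2 = 453.3340 * 1.7683 = 801.6176 K

801.6176 K


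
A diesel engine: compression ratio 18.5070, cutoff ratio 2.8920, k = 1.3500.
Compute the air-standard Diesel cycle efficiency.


r^(k-1) = 2.7769
rc^k = 4.1939
eta = 0.5497 = 54.9704%

54.9704%


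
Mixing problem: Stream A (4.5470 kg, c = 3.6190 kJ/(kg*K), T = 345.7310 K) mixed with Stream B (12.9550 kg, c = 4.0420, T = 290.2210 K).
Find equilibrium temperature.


num = 20886.3730
den = 68.8197
Tf = 303.4941 K

303.4941 K


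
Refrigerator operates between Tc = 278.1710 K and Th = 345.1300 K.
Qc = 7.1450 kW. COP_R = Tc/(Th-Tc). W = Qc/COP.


COP = 278.1710 / 66.9590 = 4.1543
W = 7.1450 / 4.1543 = 1.7199 kW

COP = 4.1543, W = 1.7199 kW


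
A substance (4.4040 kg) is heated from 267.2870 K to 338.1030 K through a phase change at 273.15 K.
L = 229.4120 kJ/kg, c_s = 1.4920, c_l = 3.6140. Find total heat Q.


Q1 (sensible, solid) = 4.4040 * 1.4920 * 5.8630 = 38.5244 kJ
Q2 (latent) = 4.4040 * 229.4120 = 1010.3304 kJ
Q3 (sensible, liquid) = 4.4040 * 3.6140 * 64.9530 = 1033.7956 kJ
Q_total = 2082.6504 kJ

2082.6504 kJ


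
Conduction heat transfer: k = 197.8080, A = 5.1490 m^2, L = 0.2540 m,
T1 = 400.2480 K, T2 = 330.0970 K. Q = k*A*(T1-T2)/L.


dT = 70.1510 K
Q = 197.8080 * 5.1490 * 70.1510 / 0.2540 = 281298.1613 W

281298.1613 W


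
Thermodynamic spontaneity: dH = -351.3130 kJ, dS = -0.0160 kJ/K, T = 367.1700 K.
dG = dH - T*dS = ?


T*dS = 367.1700 * -0.0160 = -5.8747 kJ
dG = -351.3130 + 5.8747 = -345.4383 kJ (spontaneous)

dG = -345.4383 kJ, spontaneous


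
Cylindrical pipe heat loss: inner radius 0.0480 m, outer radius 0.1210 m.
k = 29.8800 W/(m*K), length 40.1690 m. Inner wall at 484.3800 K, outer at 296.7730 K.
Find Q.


dT = 187.6070 K
ln(ro/ri) = 0.9246
Q = 2*pi*29.8800*40.1690*187.6070 / 0.9246 = 1530211.8014 W

1530211.8014 W


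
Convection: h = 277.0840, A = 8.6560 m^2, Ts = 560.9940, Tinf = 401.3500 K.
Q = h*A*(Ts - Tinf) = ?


dT = 159.6440 K
Q = 277.0840 * 8.6560 * 159.6440 = 382896.4123 W

382896.4123 W


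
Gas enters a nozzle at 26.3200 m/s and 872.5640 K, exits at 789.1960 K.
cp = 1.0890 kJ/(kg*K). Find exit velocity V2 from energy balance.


dT = 83.3680 K
2*cp*1000*dT = 181575.5040
V1^2 = 692.7424
V2 = sqrt(182268.2464) = 426.9289 m/s

426.9289 m/s


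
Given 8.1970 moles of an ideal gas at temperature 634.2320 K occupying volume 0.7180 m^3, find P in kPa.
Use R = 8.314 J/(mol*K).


P = nRT/V = 8.1970 * 8.314 * 634.2320 / 0.7180
= 43222.8207 / 0.7180 = 60198.9147 Pa = 60.1989 kPa

60.1989 kPa


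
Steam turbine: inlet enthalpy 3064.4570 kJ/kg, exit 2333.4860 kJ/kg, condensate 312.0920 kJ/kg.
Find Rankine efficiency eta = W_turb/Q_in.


W = 730.9710 kJ/kg
Q_in = 2752.3650 kJ/kg
eta = 0.2656 = 26.5579%

eta = 26.5579%


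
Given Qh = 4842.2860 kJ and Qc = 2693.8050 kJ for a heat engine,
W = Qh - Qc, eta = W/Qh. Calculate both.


W = 4842.2860 - 2693.8050 = 2148.4810 kJ
eta = 2148.4810 / 4842.2860 = 0.4437 = 44.3691%

W = 2148.4810 kJ, eta = 44.3691%


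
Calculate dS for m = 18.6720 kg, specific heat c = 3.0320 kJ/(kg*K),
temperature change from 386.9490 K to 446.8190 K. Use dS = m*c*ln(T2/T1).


T2/T1 = 1.1547
ln(T2/T1) = 0.1439
dS = 18.6720 * 3.0320 * 0.1439 = 8.1445 kJ/K

8.1445 kJ/K


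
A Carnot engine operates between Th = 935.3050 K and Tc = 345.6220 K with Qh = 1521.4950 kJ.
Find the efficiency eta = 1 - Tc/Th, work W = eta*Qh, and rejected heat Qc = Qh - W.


eta = 1 - 345.6220/935.3050 = 0.6305
W = 0.6305 * 1521.4950 = 959.2590 kJ
Qc = 1521.4950 - 959.2590 = 562.2360 kJ

eta = 63.0471%, W = 959.2590 kJ, Qc = 562.2360 kJ


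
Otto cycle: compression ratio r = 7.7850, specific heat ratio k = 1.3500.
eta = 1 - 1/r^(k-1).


r^(k-1) = 2.0509
eta = 1 - 1/2.0509 = 0.5124 = 51.2405%

51.2405%


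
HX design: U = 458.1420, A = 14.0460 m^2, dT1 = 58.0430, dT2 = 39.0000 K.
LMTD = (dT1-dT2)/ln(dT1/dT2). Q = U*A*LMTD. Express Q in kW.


LMTD = 47.8922 K
Q = 458.1420 * 14.0460 * 47.8922 = 308189.0621 W = 308.1891 kW

308.1891 kW


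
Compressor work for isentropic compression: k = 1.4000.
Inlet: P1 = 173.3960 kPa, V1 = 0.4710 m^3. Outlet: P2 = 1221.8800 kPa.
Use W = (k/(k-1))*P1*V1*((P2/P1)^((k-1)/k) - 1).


(k-1)/k = 0.2857
(P2/P1)^exp = 1.7470
W = 3.5000 * 173.3960 * 0.4710 * (1.7470 - 1) = 213.5132 kJ

213.5132 kJ


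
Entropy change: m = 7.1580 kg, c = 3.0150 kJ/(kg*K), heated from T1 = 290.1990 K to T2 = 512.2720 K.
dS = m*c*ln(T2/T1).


T2/T1 = 1.7652
ln(T2/T1) = 0.5683
dS = 7.1580 * 3.0150 * 0.5683 = 12.2645 kJ/K

12.2645 kJ/K


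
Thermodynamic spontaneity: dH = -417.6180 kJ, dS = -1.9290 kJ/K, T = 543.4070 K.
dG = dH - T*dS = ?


T*dS = 543.4070 * -1.9290 = -1048.2321 kJ
dG = -417.6180 + 1048.2321 = 630.6141 kJ (non-spontaneous)

dG = 630.6141 kJ, non-spontaneous


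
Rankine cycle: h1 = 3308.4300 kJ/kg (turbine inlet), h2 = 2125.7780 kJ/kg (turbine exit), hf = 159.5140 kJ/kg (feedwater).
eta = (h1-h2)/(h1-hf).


W = 1182.6520 kJ/kg
Q_in = 3148.9160 kJ/kg
eta = 0.3756 = 37.5574%

eta = 37.5574%


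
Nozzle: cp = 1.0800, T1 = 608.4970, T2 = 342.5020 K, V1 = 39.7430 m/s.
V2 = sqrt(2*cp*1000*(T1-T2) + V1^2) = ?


dT = 265.9950 K
2*cp*1000*dT = 574549.2000
V1^2 = 1579.5060
V2 = sqrt(576128.7060) = 759.0314 m/s

759.0314 m/s


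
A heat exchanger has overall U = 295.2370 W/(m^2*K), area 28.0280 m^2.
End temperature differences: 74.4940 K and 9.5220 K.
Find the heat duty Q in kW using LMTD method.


LMTD = 31.5841 K
Q = 295.2370 * 28.0280 * 31.5841 = 261355.0144 W = 261.3550 kW

261.3550 kW


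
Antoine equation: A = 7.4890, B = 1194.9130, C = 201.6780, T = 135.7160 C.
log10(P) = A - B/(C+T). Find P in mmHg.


C+T = 337.3940
B/(C+T) = 3.5416
log10(P) = 7.4890 - 3.5416 = 3.9474
P = 10^3.9474 = 8859.4082 mmHg

8859.4082 mmHg


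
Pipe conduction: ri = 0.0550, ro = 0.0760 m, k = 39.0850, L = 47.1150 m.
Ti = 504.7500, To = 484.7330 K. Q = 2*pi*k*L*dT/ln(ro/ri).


dT = 20.0170 K
ln(ro/ri) = 0.3234
Q = 2*pi*39.0850*47.1150*20.0170 / 0.3234 = 716156.5123 W

716156.5123 W


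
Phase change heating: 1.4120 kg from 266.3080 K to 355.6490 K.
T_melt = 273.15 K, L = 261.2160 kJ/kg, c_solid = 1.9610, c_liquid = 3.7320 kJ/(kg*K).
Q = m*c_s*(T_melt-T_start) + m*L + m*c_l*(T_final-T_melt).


Q1 (sensible, solid) = 1.4120 * 1.9610 * 6.8420 = 18.9450 kJ
Q2 (latent) = 1.4120 * 261.2160 = 368.8370 kJ
Q3 (sensible, liquid) = 1.4120 * 3.7320 * 82.4990 = 434.7354 kJ
Q_total = 822.5174 kJ

822.5174 kJ


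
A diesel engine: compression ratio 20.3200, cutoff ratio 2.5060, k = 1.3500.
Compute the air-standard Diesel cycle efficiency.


r^(k-1) = 2.8693
rc^k = 3.4564
eta = 0.5789 = 57.8917%

57.8917%
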